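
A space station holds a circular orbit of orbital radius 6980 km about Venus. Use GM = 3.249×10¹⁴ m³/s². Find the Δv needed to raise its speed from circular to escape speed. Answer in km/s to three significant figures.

r = 6980 km = 6.980×10⁶ m.
Circular speed v_c = √(μ/r) = 6823 m/s.
Escape speed v_esc = √(2μ/r) = √2 × v_c = 9649 m/s.
Δv = v_esc − v_c = 2826 m/s = 2.826 km/s.

Δv ≈ 2.83 km/s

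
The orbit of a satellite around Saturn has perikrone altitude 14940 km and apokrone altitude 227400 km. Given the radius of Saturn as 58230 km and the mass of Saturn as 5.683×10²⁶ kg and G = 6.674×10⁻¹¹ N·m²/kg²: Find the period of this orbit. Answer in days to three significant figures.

μ = GM = 6.674×10⁻¹¹ × 5.683×10²⁶ = 3.793×10¹⁶ m³/s².
r_p = 58230 + 14940 = 73170 km = 7.3170×10⁷ m.
r_a = 58230 + 227400 = 285630 km = 2.8563×10⁸ m.
Semi-major axis a = (r_p + r_a)/2 = (73170 + 2.8563×10⁵)/2 = 1.7940×10⁵ km = 1.794×10⁸ m.
By Kepler's third law T = 2π√(a³/μ) = 2π × 1.234×10⁴ = 7.752×10⁴ s.
= 0.8973 days.

T ≈ 0.897 days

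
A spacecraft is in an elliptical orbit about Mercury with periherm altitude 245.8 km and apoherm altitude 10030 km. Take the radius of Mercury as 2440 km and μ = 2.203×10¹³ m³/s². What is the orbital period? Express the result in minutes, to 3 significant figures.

T ≈ 465 minutes

r_p = 2440 + 245.8 = 2685.8 km = 2.6858×10⁶ m.
r_a = 2440 + 10030 = 12470 km = 1.2470×10⁷ m.
Semi-major axis a = (r_p + r_a)/2 = (2685.8 + 12470)/2 = 7577.9 km = 7.578×10⁶ m.
By Kepler's third law T = 2π√(a³/μ) = 2π × 4.444×10³ = 2.793×10⁴ s.
= 465.4 minutes.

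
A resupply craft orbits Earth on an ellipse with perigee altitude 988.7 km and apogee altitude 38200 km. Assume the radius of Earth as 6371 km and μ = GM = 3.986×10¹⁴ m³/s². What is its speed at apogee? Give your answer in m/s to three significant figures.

v ≈ 1590 m/s

r_p = 6371 + 988.7 = 7359.7 km = 7.3597×10⁶ m.
r_a = 6371 + 38200 = 44571 km = 4.4571×10⁷ m.
Semi-major axis a = (r_p + r_a)/2 = 25965 km = 2.597×10⁷ m.
Vis-viva: v² = μ(2/r − 1/a) = 3.986×10¹⁴ × (4.487×10⁻⁸ − 3.851×10⁻⁸) = 2.535×10⁶ m²/s².
v = 1592 m/s.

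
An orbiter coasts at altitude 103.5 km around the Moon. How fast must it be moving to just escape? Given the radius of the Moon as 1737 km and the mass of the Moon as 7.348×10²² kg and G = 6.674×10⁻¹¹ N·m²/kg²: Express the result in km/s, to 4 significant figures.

μ = GM = 6.674×10⁻¹¹ × 7.348×10²² = 4.904×10¹² m³/s².
r = 1737 + 103.5 = 1840.5 km = 1.8405×10⁶ m.
Escape speed v_esc = √(2μ/r) = √(2 × 4.904×10¹² / 1.840×10⁶) = √(5.329×10⁶) = 2308 m/s.
= 2.308 km/s.

v_esc ≈ 2.308 km/s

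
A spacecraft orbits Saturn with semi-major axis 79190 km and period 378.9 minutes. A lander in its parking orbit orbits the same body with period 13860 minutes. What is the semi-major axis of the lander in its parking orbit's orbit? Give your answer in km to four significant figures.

a₂ ≈ 8.726×10⁵ km

Kepler's third law: a³ ∝ T², so a₂ = a₁ (T₂/T₁)^(2/3).
T₂/T₁ = 36.58, (T₂/T₁)^(2/3) = 11.02.
a₂ = 79190 × 11.02 = 8.726×10⁵ km.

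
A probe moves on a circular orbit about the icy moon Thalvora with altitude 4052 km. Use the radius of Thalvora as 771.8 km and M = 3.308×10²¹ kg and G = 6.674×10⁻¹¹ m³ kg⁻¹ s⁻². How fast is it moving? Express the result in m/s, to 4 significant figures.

v ≈ 213.9 m/s

μ = GM = 6.674×10⁻¹¹ × 3.308×10²¹ = 2.208×10¹¹ m³/s².
r = 771.8 + 4052 = 4823.8 km = 4.8238×10⁶ m.
For a circular orbit v = √(μ/r) = √(2.208×10¹¹ / 4.824×10⁶) = √(4.577×10⁴) = 213.9 m/s.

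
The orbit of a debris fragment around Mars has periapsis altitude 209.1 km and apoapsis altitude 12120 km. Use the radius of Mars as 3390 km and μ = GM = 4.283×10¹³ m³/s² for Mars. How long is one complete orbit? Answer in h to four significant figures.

r_p = 3390 + 209.1 = 3599.1 km = 3.5991×10⁶ m.
r_a = 3390 + 12120 = 15510 km = 1.5510×10⁷ m.
Semi-major axis a = (r_p + r_a)/2 = (3599.1 + 15510)/2 = 9554.5 km = 9.555×10⁶ m.
By Kepler's third law T = 2π√(a³/μ) = 2π × 4.513×10³ = 2.835×10⁴ s.
= 7.876 h.

T ≈ 7.876 h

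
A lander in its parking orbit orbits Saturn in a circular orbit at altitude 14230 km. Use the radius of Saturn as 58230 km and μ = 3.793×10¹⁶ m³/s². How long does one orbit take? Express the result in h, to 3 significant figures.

r = 58230 + 14230 = 72460 km = 7.2460×10⁷ m.
Kepler's third law: T = 2π√(r³/μ) = 2π√((7.246×10⁷)³ / 3.793×10¹⁶).
r³/μ = 1.003×10⁷ s², so T = 2π × 3.167×10³ = 1.990×10⁴ s.
Converting: 1.990×10⁴ s ÷ 3600 = 5.528 h.

T ≈ 5.53 h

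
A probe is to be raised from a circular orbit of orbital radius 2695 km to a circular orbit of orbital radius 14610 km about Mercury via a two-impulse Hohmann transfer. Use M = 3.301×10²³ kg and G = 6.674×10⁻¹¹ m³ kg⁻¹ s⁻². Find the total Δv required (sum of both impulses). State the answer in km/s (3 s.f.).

Δv_total ≈ 1.40 km/s

μ = GM = 6.674×10⁻¹¹ × 3.301×10²³ = 2.203×10¹³ m³/s².
r₁ = 2695 km = 2.695×10⁶ m.
r₂ = 14610 km = 1.461×10⁷ m.
Transfer ellipse a_t = (r₁ + r₂)/2 = 8.652×10⁶ m.
At r₁: circular v_c1 = √(μ/r₁) = 2859 m/s; transfer-periherm v_p = √[μ(2/r₁ − 1/a_t)] = 3715 m/s.
Δv₁ = v_p − v_c1 = 856.1 m/s.
At r₂: circular v_c2 = √(μ/r₂) = 1228 m/s; transfer-apoherm v_a = √[μ(2/r₂ − 1/a_t)] = 685.3 m/s.
Δv₂ = v_c2 − v_a = 542.6 m/s.
Total Δv = Δv₁ + Δv₂ = 1399 m/s = 1.399 km/s.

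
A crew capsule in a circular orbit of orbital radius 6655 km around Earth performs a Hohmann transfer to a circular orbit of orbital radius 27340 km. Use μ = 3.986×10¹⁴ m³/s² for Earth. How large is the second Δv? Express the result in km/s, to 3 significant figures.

r₁ = 6655 km = 6.655×10⁶ m.
r₂ = 27340 km = 2.734×10⁷ m.
Transfer ellipse a_t = (r₁ + r₂)/2 = 1.700×10⁷ m.
At r₁: circular v_c1 = √(μ/r₁) = 7739 m/s; transfer-perigee v_p = √[μ(2/r₁ − 1/a_t)] = 9815 m/s.
At r₂: circular v_c2 = √(μ/r₂) = 3818 m/s; transfer-apogee v_a = √[μ(2/r₂ − 1/a_t)] = 2389 m/s.
Δv₂ = v_c2 − v_a = 1429 m/s.
= 1.429 km/s.

Δv ≈ 1.43 km/s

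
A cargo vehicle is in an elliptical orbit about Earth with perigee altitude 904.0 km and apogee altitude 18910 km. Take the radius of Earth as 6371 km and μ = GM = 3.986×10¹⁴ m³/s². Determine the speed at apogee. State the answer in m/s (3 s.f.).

v ≈ 2650 m/s

r_p = 6371 + 904.0 = 7275.0 km = 7.2750×10⁶ m.
r_a = 6371 + 18910 = 25281 km = 2.5281×10⁷ m.
Semi-major axis a = (r_p + r_a)/2 = 16278 km = 1.628×10⁷ m.
Vis-viva: v² = μ(2/r − 1/a) = 3.986×10¹⁴ × (7.911×10⁻⁸ − 6.143×10⁻⁸) = 7.047×10⁶ m²/s².
v = 2655 m/s.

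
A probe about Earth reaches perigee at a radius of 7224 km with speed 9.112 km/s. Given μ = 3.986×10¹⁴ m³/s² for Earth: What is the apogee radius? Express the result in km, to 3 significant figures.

apogee radius ≈ 21900 km

r_p = 7.224×10⁶ m.
Specific energy ε = v²/2 − μ/r = -1.366×10⁷ J/kg, so a = −μ/(2ε) = 1.459×10⁷ m.
The apsides satisfy r_p + r_a = 2a, so the apogee radius is 2a − r_p = 2.195×10⁷ m = 21950 km.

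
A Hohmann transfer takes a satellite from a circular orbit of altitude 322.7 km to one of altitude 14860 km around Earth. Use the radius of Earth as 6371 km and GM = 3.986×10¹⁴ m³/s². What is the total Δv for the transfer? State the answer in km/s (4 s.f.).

r₁ = 6371 + 322.7 = 6693.7 km = 6.6937×10⁶ m.
r₂ = 6371 + 14860 = 21231 km = 2.1231×10⁷ m.
Transfer ellipse a_t = (r₁ + r₂)/2 = 1.396×10⁷ m.
At r₁: circular v_c1 = √(μ/r₁) = 7717 m/s; transfer-perigee v_p = √[μ(2/r₁ − 1/a_t)] = 9516 m/s.
Δv₁ = v_p − v_c1 = 1799 m/s.
At r₂: circular v_c2 = √(μ/r₂) = 4333 m/s; transfer-apogee v_a = √[μ(2/r₂ − 1/a_t)] = 3000 m/s.
Δv₂ = v_c2 − v_a = 1333 m/s.
Total Δv = Δv₁ + Δv₂ = 3132 m/s = 3.132 km/s.

Δv_total ≈ 3.132 km/s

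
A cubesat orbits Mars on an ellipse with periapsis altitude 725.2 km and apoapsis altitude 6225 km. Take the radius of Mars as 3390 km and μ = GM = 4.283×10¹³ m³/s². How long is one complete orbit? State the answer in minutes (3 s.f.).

T ≈ 288 minutes

r_p = 3390 + 725.2 = 4115.2 km = 4.1152×10⁶ m.
r_a = 3390 + 6225 = 9615.0 km = 9.6150×10⁶ m.
Semi-major axis a = (r_p + r_a)/2 = (4115.2 + 9615.0)/2 = 6865.1 km = 6.865×10⁶ m.
By Kepler's third law T = 2π√(a³/μ) = 2π × 2.749×10³ = 1.727×10⁴ s.
= 287.8 minutes.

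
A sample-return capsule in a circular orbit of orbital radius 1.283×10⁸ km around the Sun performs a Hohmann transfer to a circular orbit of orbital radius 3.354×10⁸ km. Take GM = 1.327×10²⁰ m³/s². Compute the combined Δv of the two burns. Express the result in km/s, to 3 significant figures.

r₁ = 1.283×10⁸ km = 1.283×10¹¹ m.
r₂ = 3.354×10⁸ km = 3.354×10¹¹ m.
Transfer ellipse a_t = (r₁ + r₂)/2 = 2.318×10¹¹ m.
At r₁: circular v_c1 = √(μ/r₁) = 32160 m/s; transfer-perihelion v_p = √[μ(2/r₁ − 1/a_t)] = 38680 m/s.
Δv₁ = v_p − v_c1 = 6521 m/s.
At r₂: circular v_c2 = √(μ/r₂) = 19890 m/s; transfer-aphelion v_a = √[μ(2/r₂ − 1/a_t)] = 14800 m/s.
Δv₂ = v_c2 − v_a = 5094 m/s.
Total Δv = Δv₁ + Δv₂ = 11610 m/s = 11.61 km/s.

Δv_total ≈ 11.6 km/s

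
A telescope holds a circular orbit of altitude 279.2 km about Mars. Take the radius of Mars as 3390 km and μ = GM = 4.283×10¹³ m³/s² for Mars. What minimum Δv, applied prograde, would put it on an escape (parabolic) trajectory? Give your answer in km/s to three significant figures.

r = 3390 + 279.2 = 3669.2 km = 3.6692×10⁶ m.
Circular speed v_c = √(μ/r) = 3417 m/s.
Escape speed v_esc = √(2μ/r) = √2 × v_c = 4832 m/s.
Δv = v_esc − v_c = 1415 m/s = 1.415 km/s.

Δv ≈ 1.42 km/s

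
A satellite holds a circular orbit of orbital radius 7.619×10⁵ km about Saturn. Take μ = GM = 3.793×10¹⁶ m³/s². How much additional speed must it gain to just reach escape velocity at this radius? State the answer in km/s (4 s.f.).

r = 7.619×10⁵ km = 7.619×10⁸ m.
Circular speed v_c = √(μ/r) = 7056 m/s.
Escape speed v_esc = √(2μ/r) = √2 × v_c = 9978 m/s.
Δv = v_esc − v_c = 2923 m/s = 2.923 km/s.

Δv ≈ 2.923 km/s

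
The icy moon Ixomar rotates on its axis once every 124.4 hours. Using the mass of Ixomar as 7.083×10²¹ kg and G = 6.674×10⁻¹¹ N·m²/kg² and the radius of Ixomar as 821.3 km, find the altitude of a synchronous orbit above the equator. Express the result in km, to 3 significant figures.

μ = GM = 6.674×10⁻¹¹ × 7.083×10²¹ = 4.727×10¹¹ m³/s².
T = 124.4 hours = 4.478×10⁵ s.
A synchronous orbit has period T, so by Kepler's third law a = (μT²/4π²)^(1/3).
μT²/4π² = 4.727×10¹¹ × (4.478×10⁵)² / 39.48 = 2.402×10²¹ m³.
a = 1.339×10⁷ m = 13392 km.
Altitude h = a − R = 13392 − 821.3 = 12570 km.

h_sync ≈ 12600 km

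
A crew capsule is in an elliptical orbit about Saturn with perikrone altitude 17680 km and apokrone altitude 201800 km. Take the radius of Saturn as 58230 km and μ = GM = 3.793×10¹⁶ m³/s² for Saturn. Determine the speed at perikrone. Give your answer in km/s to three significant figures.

v ≈ 27.8 km/s

r_p = 58230 + 17680 = 75910 km = 7.5910×10⁷ m.
r_a = 58230 + 201800 = 260030 km = 2.6003×10⁸ m.
Semi-major axis a = (r_p + r_a)/2 = 1.6797×10⁵ km = 1.680×10⁸ m.
Vis-viva: v² = μ(2/r − 1/a) = 3.793×10¹⁶ × (2.635×10⁻⁸ − 5.953×10⁻⁹) = 7.735×10⁸ m²/s².
v = 27810 m/s = 27.81 km/s.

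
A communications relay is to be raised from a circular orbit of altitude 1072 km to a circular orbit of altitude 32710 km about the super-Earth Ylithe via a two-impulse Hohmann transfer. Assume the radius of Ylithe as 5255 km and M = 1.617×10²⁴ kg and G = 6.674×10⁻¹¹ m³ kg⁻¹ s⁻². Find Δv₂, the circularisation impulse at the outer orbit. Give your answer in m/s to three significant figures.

Δv ≈ 785 m/s

μ = GM = 6.674×10⁻¹¹ × 1.617×10²⁴ = 1.079×10¹⁴ m³/s².
r₁ = 5255 + 1072 = 6327.0 km = 6.3270×10⁶ m.
r₂ = 5255 + 32710 = 37965 km = 3.7965×10⁷ m.
Transfer ellipse a_t = (r₁ + r₂)/2 = 2.215×10⁷ m.
At r₁: circular v_c1 = √(μ/r₁) = 4130 m/s; transfer-periapsis v_p = √[μ(2/r₁ − 1/a_t)] = 5407 m/s.
At r₂: circular v_c2 = √(μ/r₂) = 1686 m/s; transfer-apoapsis v_a = √[μ(2/r₂ − 1/a_t)] = 901.2 m/s.
Δv₂ = v_c2 − v_a = 784.8 m/s.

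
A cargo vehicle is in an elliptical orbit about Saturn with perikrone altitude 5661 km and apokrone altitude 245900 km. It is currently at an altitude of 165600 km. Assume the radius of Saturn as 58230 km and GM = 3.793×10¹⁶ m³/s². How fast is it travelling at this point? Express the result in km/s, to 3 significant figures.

v ≈ 11.5 km/s

r_p = 58230 + 5661 = 63891 km = 6.3891×10⁷ m.
r_a = 58230 + 245900 = 304130 km = 3.0413×10⁸ m.
r = 58230 + 165600 = 2.2383×10⁵ km = 2.238×10⁸ m.
Semi-major axis a = (r_p + r_a)/2 = 1.8401×10⁵ km = 1.840×10⁸ m.
Vis-viva: v² = μ(2/r − 1/a) = 3.793×10¹⁶ × (8.935×10⁻⁹ − 5.434×10⁻⁹) = 1.328×10⁸ m²/s².
v = 11520 m/s = 11.52 km/s.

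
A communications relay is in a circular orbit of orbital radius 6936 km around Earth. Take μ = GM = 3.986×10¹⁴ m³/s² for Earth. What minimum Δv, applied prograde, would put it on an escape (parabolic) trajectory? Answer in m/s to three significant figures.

Δv ≈ 3140 m/s

r = 6936 km = 6.936×10⁶ m.
Circular speed v_c = √(μ/r) = 7581 m/s.
Escape speed v_esc = √(2μ/r) = √2 × v_c = 10720 m/s.
Δv = v_esc − v_c = 3140 m/s.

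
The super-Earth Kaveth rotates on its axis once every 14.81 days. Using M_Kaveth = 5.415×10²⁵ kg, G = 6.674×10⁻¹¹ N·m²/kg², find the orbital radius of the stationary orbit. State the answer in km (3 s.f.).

μ = GM = 6.674×10⁻¹¹ × 5.415×10²⁵ = 3.614×10¹⁵ m³/s².
T = 14.81 days = 1.280×10⁶ s.
A synchronous orbit has period T, so by Kepler's third law a = (μT²/4π²)^(1/3).
μT²/4π² = 3.614×10¹⁵ × (1.280×10⁶)² / 39.48 = 1.499×10²⁶ m³.
a = 5.312×10⁸ m = 5.3120×10⁵ km.

r_sync ≈ 5.31×10⁵ km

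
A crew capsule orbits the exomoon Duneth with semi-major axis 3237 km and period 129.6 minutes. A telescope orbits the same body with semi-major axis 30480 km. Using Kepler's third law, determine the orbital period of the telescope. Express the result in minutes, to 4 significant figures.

Kepler's third law: T² ∝ a³, so T₂ = T₁ (a₂/a₁)^(3/2).
a₂/a₁ = 9.416, (a₂/a₁)^(3/2) = 28.89.
T₂ = 129.6 × 28.89 = 3745 minutes.

T₂ ≈ 3745 minutes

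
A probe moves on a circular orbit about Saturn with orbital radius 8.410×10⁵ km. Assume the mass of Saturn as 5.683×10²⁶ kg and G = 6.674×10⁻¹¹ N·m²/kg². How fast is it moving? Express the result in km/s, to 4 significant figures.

μ = GM = 6.674×10⁻¹¹ × 5.683×10²⁶ = 3.793×10¹⁶ m³/s².
r = 8.410×10⁵ km = 8.410×10⁸ m.
For a circular orbit v = √(μ/r) = √(3.793×10¹⁶ / 8.410×10⁸) = √(4.510×10⁷) = 6716 m/s.
That is 6.716 km/s.

v ≈ 6.716 km/s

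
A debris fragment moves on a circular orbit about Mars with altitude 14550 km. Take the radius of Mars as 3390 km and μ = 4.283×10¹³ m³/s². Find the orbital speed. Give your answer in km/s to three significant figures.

r = 3390 + 14550 = 17940 km = 1.7940×10⁷ m.
For a circular orbit v = √(μ/r) = √(4.283×10¹³ / 1.794×10⁷) = √(2.387×10⁶) = 1545 m/s.
That is 1.545 km/s.

v ≈ 1.55 km/s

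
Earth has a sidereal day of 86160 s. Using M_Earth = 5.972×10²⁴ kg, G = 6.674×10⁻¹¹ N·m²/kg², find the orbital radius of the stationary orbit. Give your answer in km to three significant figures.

μ = GM = 6.674×10⁻¹¹ × 5.972×10²⁴ = 3.986×10¹⁴ m³/s².
A synchronous orbit has period T, so by Kepler's third law a = (μT²/4π²)^(1/3).
μT²/4π² = 3.986×10¹⁴ × (8.616×10⁴)² / 39.48 = 7.495×10²² m³.
a = 4.216×10⁷ m = 42162 km.

r_sync ≈ 42200 km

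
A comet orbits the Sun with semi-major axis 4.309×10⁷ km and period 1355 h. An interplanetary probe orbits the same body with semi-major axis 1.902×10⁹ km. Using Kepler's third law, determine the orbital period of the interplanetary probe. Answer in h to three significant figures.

Kepler's third law: T² ∝ a³, so T₂ = T₁ (a₂/a₁)^(3/2).
a₂/a₁ = 44.14, (a₂/a₁)^(3/2) = 293.3.
T₂ = 1355 × 293.3 = 3.974×10⁵ h.

T₂ ≈ 3.97×10⁵ h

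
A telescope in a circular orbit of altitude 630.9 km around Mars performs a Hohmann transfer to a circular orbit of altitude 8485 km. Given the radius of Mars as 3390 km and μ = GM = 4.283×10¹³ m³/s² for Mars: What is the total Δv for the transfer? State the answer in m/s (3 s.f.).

Δv_total ≈ 1270 m/s

r₁ = 3390 + 630.9 = 4020.9 km = 4.0209×10⁶ m.
r₂ = 3390 + 8485 = 11875 km = 1.1875×10⁷ m.
Transfer ellipse a_t = (r₁ + r₂)/2 = 7.948×10⁶ m.
At r₁: circular v_c1 = √(μ/r₁) = 3264 m/s; transfer-periapsis v_p = √[μ(2/r₁ − 1/a_t)] = 3989 m/s.
Δv₁ = v_p − v_c1 = 725.6 m/s.
At r₂: circular v_c2 = √(μ/r₂) = 1899 m/s; transfer-apoapsis v_a = √[μ(2/r₂ − 1/a_t)] = 1351 m/s.
Δv₂ = v_c2 − v_a = 548.3 m/s.
Total Δv = Δv₁ + Δv₂ = 1274 m/s.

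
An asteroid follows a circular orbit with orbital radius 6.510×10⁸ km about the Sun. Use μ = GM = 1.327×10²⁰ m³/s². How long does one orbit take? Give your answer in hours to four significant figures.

T ≈ 79580 hours

r = 6.510×10⁸ km = 6.510×10¹¹ m.
Kepler's third law: T = 2π√(r³/μ) = 2π√((6.510×10¹¹)³ / 1.327×10²⁰).
r³/μ = 2.079×10¹⁵ s², so T = 2π × 4.560×10⁷ = 2.865×10⁸ s.
Converting: 2.865×10⁸ s ÷ 3600 = 79580 hours.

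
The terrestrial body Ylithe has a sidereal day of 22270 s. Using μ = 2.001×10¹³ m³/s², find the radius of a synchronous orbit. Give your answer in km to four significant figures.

r_sync ≈ 6311 km

A synchronous orbit has period T, so by Kepler's third law a = (μT²/4π²)^(1/3).
μT²/4π² = 2.001×10¹³ × (2.227×10⁴)² / 39.48 = 2.514×10²⁰ m³.
a = 6.311×10⁶ m = 6311.2 km.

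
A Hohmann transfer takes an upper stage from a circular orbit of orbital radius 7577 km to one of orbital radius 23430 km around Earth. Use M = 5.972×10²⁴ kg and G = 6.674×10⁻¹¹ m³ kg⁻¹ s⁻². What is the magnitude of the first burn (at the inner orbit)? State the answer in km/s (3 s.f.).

μ = GM = 6.674×10⁻¹¹ × 5.972×10²⁴ = 3.986×10¹⁴ m³/s².
r₁ = 7577 km = 7.577×10⁶ m.
r₂ = 23430 km = 2.343×10⁷ m.
Transfer ellipse a_t = (r₁ + r₂)/2 = 1.550×10⁷ m.
At r₁: circular v_c1 = √(μ/r₁) = 7253 m/s; transfer-perigee v_p = √[μ(2/r₁ − 1/a_t)] = 8916 m/s.
Δv₁ = v_p − v_c1 = 1663 m/s.
= 1.663 km/s.

Δv ≈ 1.66 km/s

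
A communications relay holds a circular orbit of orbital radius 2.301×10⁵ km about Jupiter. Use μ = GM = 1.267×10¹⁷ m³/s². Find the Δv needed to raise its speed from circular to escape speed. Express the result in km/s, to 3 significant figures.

r = 2.301×10⁵ km = 2.301×10⁸ m.
Circular speed v_c = √(μ/r) = 23470 m/s.
Escape speed v_esc = √(2μ/r) = √2 × v_c = 33190 m/s.
Δv = v_esc − v_c = 9720 m/s = 9.720 km/s.

Δv ≈ 9.72 km/s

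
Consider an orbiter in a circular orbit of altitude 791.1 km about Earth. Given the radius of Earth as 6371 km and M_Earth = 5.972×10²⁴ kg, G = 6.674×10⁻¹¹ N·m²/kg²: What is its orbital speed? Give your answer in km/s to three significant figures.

v ≈ 7.46 km/s

μ = GM = 6.674×10⁻¹¹ × 5.972×10²⁴ = 3.986×10¹⁴ m³/s².
r = 6371 + 791.1 = 7162.1 km = 7.1621×10⁶ m.
For a circular orbit v = √(μ/r) = √(3.986×10¹⁴ / 7.162×10⁶) = √(5.565×10⁷) = 7460 m/s.
That is 7.460 km/s.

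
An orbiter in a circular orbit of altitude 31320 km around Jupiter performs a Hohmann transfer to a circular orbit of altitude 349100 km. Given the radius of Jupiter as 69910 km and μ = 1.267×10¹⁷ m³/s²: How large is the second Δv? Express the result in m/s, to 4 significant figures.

Δv ≈ 6541 m/s

r₁ = 69910 + 31320 = 101230 km = 1.0123×10⁸ m.
r₂ = 69910 + 349100 = 419010 km = 4.1901×10⁸ m.
Transfer ellipse a_t = (r₁ + r₂)/2 = 2.601×10⁸ m.
At r₁: circular v_c1 = √(μ/r₁) = 35380 m/s; transfer-perijove v_p = √[μ(2/r₁ − 1/a_t)] = 44900 m/s.
At r₂: circular v_c2 = √(μ/r₂) = 17390 m/s; transfer-apojove v_a = √[μ(2/r₂ − 1/a_t)] = 10850 m/s.
Δv₂ = v_c2 − v_a = 6541 m/s.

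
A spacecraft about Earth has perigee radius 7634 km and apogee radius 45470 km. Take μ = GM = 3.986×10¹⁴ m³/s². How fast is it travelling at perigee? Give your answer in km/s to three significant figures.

Semi-major axis a = (r_p + r_a)/2 = 26552 km = 2.655×10⁷ m.
Vis-viva: v² = μ(2/r − 1/a) = 3.986×10¹⁴ × (2.620×10⁻⁷ − 3.766×10⁻⁸) = 8.942×10⁷ m²/s².
v = 9456 m/s = 9.456 km/s.

v ≈ 9.46 km/s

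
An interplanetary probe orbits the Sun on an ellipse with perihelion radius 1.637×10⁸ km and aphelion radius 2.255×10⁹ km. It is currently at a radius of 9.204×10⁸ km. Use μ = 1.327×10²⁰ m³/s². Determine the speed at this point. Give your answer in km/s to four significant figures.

Semi-major axis a = (r_p + r_a)/2 = 1.2094×10⁹ km = 1.209×10¹² m.
Vis-viva: v² = μ(2/r − 1/a) = 1.327×10²⁰ × (2.173×10⁻¹² − 8.269×10⁻¹³) = 1.786×10⁸ m²/s².
v = 13370 m/s = 13.37 km/s.

v ≈ 13.37 km/s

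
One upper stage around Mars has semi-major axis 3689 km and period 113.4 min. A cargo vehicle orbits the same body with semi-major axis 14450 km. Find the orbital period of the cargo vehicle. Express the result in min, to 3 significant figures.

T₂ ≈ 879 min

Kepler's third law: T² ∝ a³, so T₂ = T₁ (a₂/a₁)^(3/2).
a₂/a₁ = 3.917, (a₂/a₁)^(3/2) = 7.752.
T₂ = 113.4 × 7.752 = 879.1 min.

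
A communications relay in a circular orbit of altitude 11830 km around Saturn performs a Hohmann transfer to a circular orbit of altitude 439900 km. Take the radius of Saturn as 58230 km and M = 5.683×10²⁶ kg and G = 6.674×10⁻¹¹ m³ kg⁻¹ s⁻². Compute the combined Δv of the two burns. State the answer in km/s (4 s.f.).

Δv_total ≈ 11.93 km/s

μ = GM = 6.674×10⁻¹¹ × 5.683×10²⁶ = 3.793×10¹⁶ m³/s².
r₁ = 58230 + 11830 = 70060 km = 7.0060×10⁷ m.
r₂ = 58230 + 439900 = 498130 km = 4.9813×10⁸ m.
Transfer ellipse a_t = (r₁ + r₂)/2 = 2.841×10⁸ m.
At r₁: circular v_c1 = √(μ/r₁) = 23270 m/s; transfer-perikrone v_p = √[μ(2/r₁ − 1/a_t)] = 30810 m/s.
Δv₁ = v_p − v_c1 = 7542 m/s.
At r₂: circular v_c2 = √(μ/r₂) = 8726 m/s; transfer-apokrone v_a = √[μ(2/r₂ − 1/a_t)] = 4333 m/s.
Δv₂ = v_c2 − v_a = 4393 m/s.
Total Δv = Δv₁ + Δv₂ = 11930 m/s = 11.93 km/s.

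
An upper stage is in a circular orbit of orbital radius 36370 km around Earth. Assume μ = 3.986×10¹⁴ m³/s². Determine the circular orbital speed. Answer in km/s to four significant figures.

r = 36370 km = 3.637×10⁷ m.
For a circular orbit v = √(μ/r) = √(3.986×10¹⁴ / 3.637×10⁷) = √(1.096×10⁷) = 3311 m/s.
That is 3.311 km/s.

v ≈ 3.311 km/s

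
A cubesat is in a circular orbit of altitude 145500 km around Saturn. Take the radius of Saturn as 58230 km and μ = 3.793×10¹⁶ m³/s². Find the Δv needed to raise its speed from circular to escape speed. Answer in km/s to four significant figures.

r = 58230 + 145500 = 203730 km = 2.0373×10⁸ m.
Circular speed v_c = √(μ/r) = 13640 m/s.
Escape speed v_esc = √(2μ/r) = √2 × v_c = 19300 m/s.
Δv = v_esc − v_c = 5652 m/s = 5.652 km/s.

Δv ≈ 5.652 km/s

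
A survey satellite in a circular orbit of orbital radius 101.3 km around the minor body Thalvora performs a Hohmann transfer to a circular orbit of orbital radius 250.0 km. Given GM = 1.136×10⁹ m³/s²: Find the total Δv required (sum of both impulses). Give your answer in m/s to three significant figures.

Δv_total ≈ 36.7 m/s

r₁ = 101.3 km = 1.013×10⁵ m.
r₂ = 250.0 km = 2.500×10⁵ m.
Transfer ellipse a_t = (r₁ + r₂)/2 = 1.756×10⁵ m.
At r₁: circular v_c1 = √(μ/r₁) = 105.9 m/s; transfer-periapsis v_p = √[μ(2/r₁ − 1/a_t)] = 126.3 m/s.
Δv₁ = v_p − v_c1 = 20.44 m/s.
At r₂: circular v_c2 = √(μ/r₂) = 67.41 m/s; transfer-apoapsis v_a = √[μ(2/r₂ − 1/a_t)] = 51.19 m/s.
Δv₂ = v_c2 − v_a = 16.22 m/s.
Total Δv = Δv₁ + Δv₂ = 36.66 m/s.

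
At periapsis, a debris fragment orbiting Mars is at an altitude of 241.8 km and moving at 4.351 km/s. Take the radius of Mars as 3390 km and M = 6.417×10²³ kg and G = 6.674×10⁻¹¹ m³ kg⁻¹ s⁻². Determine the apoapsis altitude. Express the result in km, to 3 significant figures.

apoapsis altitude ≈ 11400 km

μ = GM = 6.674×10⁻¹¹ × 6.417×10²³ = 4.283×10¹³ m³/s².
r_p = 3390 + 241.8 = 3631.8 km = 3.632×10⁶ m.
Specific energy ε = v²/2 − μ/r = -2.327×10⁶ J/kg, so a = −μ/(2ε) = 9.204×10⁶ m.
The apsides satisfy r_p + r_a = 2a, so the apoapsis radius is 2a − r_p = 1.478×10⁷ m = 14775 km.
Apoapsis altitude = 14775 − 3390 = 11385 km.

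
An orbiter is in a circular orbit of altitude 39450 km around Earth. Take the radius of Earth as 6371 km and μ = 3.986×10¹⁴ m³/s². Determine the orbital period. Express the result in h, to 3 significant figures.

T ≈ 27.1 h

r = 6371 + 39450 = 45821 km = 4.5821×10⁷ m.
Kepler's third law: T = 2π√(r³/μ) = 2π√((4.582×10⁷)³ / 3.986×10¹⁴).
r³/μ = 2.414×10⁸ s², so T = 2π × 1.554×10⁴ = 9.761×10⁴ s.
Converting: 9.761×10⁴ s ÷ 3600 = 27.11 h.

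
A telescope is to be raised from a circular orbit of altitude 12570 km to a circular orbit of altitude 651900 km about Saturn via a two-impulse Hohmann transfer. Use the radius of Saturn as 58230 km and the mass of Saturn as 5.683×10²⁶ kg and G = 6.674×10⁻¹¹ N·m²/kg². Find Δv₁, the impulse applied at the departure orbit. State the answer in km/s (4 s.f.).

Δv ≈ 8.068 km/s

μ = GM = 6.674×10⁻¹¹ × 5.683×10²⁶ = 3.793×10¹⁶ m³/s².
r₁ = 58230 + 12570 = 70800 km = 7.0800×10⁷ m.
r₂ = 58230 + 651900 = 710130 km = 7.1013×10⁸ m.
Transfer ellipse a_t = (r₁ + r₂)/2 = 3.905×10⁸ m.
At r₁: circular v_c1 = √(μ/r₁) = 23150 m/s; transfer-perikrone v_p = √[μ(2/r₁ − 1/a_t)] = 31210 m/s.
Δv₁ = v_p − v_c1 = 8068 m/s.
= 8.068 km/s.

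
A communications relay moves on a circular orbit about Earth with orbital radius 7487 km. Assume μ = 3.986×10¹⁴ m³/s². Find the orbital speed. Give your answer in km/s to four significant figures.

r = 7487 km = 7.487×10⁶ m.
For a circular orbit v = √(μ/r) = √(3.986×10¹⁴ / 7.487×10⁶) = √(5.324×10⁷) = 7297 m/s.
That is 7.297 km/s.

v ≈ 7.297 km/s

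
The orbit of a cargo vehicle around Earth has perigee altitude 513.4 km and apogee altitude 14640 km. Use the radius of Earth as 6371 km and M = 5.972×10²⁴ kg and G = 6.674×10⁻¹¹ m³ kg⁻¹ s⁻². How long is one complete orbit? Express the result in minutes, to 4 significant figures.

μ = GM = 6.674×10⁻¹¹ × 5.972×10²⁴ = 3.986×10¹⁴ m³/s².
r_p = 6371 + 513.4 = 6884.4 km = 6.8844×10⁶ m.
r_a = 6371 + 14640 = 21011 km = 2.1011×10⁷ m.
Semi-major axis a = (r_p + r_a)/2 = (6884.4 + 21011)/2 = 13948 km = 1.395×10⁷ m.
By Kepler's third law T = 2π√(a³/μ) = 2π × 2.609×10³ = 1.639×10⁴ s.
= 273.2 minutes.

T ≈ 273.2 minutes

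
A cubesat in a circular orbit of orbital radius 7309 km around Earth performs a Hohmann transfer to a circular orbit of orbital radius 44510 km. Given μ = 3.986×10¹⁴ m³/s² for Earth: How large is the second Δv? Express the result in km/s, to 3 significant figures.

r₁ = 7309 km = 7.309×10⁶ m.
r₂ = 44510 km = 4.451×10⁷ m.
Transfer ellipse a_t = (r₁ + r₂)/2 = 2.591×10⁷ m.
At r₁: circular v_c1 = √(μ/r₁) = 7385 m/s; transfer-perigee v_p = √[μ(2/r₁ − 1/a_t)] = 9679 m/s.
At r₂: circular v_c2 = √(μ/r₂) = 2993 m/s; transfer-apogee v_a = √[μ(2/r₂ − 1/a_t)] = 1589 m/s.
Δv₂ = v_c2 − v_a = 1403 m/s.
= 1.403 km/s.

Δv ≈ 1.40 km/s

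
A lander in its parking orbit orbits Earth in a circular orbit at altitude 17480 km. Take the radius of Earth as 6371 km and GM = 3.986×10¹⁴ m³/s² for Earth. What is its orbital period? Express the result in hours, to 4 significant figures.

T ≈ 10.18 hours

r = 6371 + 17480 = 23851 km = 2.3851×10⁷ m.
Kepler's third law: T = 2π√(r³/μ) = 2π√((2.385×10⁷)³ / 3.986×10¹⁴).
r³/μ = 3.404×10⁷ s², so T = 2π × 5.834×10³ = 3.666×10⁴ s.
Converting: 3.666×10⁴ s ÷ 3600 = 10.18 hours.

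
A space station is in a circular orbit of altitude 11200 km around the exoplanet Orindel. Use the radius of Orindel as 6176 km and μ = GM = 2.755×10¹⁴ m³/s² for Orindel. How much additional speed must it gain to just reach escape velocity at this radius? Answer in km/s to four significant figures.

Δv ≈ 1.649 km/s

r = 6176 + 11200 = 17376 km = 1.7376×10⁷ m.
Circular speed v_c = √(μ/r) = 3982 m/s.
Escape speed v_esc = √(2μ/r) = √2 × v_c = 5631 m/s.
Δv = v_esc − v_c = 1649 m/s = 1.649 km/s.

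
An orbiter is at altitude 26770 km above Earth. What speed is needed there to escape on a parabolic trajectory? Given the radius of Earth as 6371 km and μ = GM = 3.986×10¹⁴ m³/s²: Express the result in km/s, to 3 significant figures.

v_esc ≈ 4.90 km/s

r = 6371 + 26770 = 33141 km = 3.3141×10⁷ m.
Escape speed v_esc = √(2μ/r) = √(2 × 3.986×10¹⁴ / 3.314×10⁷) = √(2.405×10⁷) = 4905 m/s.
= 4.905 km/s.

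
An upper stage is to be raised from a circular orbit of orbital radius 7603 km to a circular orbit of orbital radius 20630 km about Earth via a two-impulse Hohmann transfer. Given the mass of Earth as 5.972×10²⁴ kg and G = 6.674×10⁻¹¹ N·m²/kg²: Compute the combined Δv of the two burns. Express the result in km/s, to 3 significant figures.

μ = GM = 6.674×10⁻¹¹ × 5.972×10²⁴ = 3.986×10¹⁴ m³/s².
r₁ = 7603 km = 7.603×10⁶ m.
r₂ = 20630 km = 2.063×10⁷ m.
Transfer ellipse a_t = (r₁ + r₂)/2 = 1.412×10⁷ m.
At r₁: circular v_c1 = √(μ/r₁) = 7240 m/s; transfer-perigee v_p = √[μ(2/r₁ − 1/a_t)] = 8753 m/s.
Δv₁ = v_p − v_c1 = 1512 m/s.
At r₂: circular v_c2 = √(μ/r₂) = 4395 m/s; transfer-apogee v_a = √[μ(2/r₂ − 1/a_t)] = 3226 m/s.
Δv₂ = v_c2 − v_a = 1170 m/s.
Total Δv = Δv₁ + Δv₂ = 2682 m/s = 2.682 km/s.

Δv_total ≈ 2.68 km/s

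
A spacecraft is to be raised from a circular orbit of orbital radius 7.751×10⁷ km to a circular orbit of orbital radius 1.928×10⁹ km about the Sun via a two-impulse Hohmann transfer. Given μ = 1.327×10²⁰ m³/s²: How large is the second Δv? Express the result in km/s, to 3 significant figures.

r₁ = 7.751×10⁷ km = 7.751×10¹⁰ m.
r₂ = 1.928×10⁹ km = 1.928×10¹² m.
Transfer ellipse a_t = (r₁ + r₂)/2 = 1.003×10¹² m.
At r₁: circular v_c1 = √(μ/r₁) = 41380 m/s; transfer-perihelion v_p = √[μ(2/r₁ − 1/a_t)] = 57370 m/s.
At r₂: circular v_c2 = √(μ/r₂) = 8296 m/s; transfer-aphelion v_a = √[μ(2/r₂ − 1/a_t)] = 2307 m/s.
Δv₂ = v_c2 − v_a = 5990 m/s.
= 5.990 km/s.

Δv ≈ 5.99 km/s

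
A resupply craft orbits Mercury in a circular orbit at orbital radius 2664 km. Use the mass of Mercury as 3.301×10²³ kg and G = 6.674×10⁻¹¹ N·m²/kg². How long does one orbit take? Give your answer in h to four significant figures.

T ≈ 1.617 h

μ = GM = 6.674×10⁻¹¹ × 3.301×10²³ = 2.203×10¹³ m³/s².
r = 2664 km = 2.664×10⁶ m.
Kepler's third law: T = 2π√(r³/μ) = 2π√((2.664×10⁶)³ / 2.203×10¹³).
r³/μ = 8.582×10⁵ s², so T = 2π × 9.264×10² = 5.821×10³ s.
Converting: 5.821×10³ s ÷ 3600 = 1.617 h.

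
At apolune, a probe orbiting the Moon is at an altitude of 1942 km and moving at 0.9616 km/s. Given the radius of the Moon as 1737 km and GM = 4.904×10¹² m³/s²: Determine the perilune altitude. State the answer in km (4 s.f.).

r_a = 1737 + 1942 = 3679.0 km = 3.679×10⁶ m.
Specific energy ε = v²/2 − μ/r = -8.706×10⁵ J/kg, so a = −μ/(2ε) = 2.816×10⁶ m.
The apsides satisfy r_p + r_a = 2a, so the perilune radius is 2a − r_a = 1.954×10⁶ m = 1953.7 km.
Perilune altitude = 1953.7 − 1737 = 216.68 km.

perilune altitude ≈ 216.7 km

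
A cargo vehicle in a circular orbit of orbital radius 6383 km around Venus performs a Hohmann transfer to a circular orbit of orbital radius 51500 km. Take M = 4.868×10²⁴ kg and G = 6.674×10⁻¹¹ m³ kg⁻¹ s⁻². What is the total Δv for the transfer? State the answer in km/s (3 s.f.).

μ = GM = 6.674×10⁻¹¹ × 4.868×10²⁴ = 3.249×10¹⁴ m³/s².
r₁ = 6383 km = 6.383×10⁶ m.
r₂ = 51500 km = 5.150×10⁷ m.
Transfer ellipse a_t = (r₁ + r₂)/2 = 2.894×10⁷ m.
At r₁: circular v_c1 = √(μ/r₁) = 7134 m/s; transfer-periapsis v_p = √[μ(2/r₁ − 1/a_t)] = 9517 m/s.
Δv₁ = v_p − v_c1 = 2383 m/s.
At r₂: circular v_c2 = √(μ/r₂) = 2512 m/s; transfer-apoapsis v_a = √[μ(2/r₂ − 1/a_t)] = 1180 m/s.
Δv₂ = v_c2 − v_a = 1332 m/s.
Total Δv = Δv₁ + Δv₂ = 3715 m/s = 3.715 km/s.

Δv_total ≈ 3.71 km/s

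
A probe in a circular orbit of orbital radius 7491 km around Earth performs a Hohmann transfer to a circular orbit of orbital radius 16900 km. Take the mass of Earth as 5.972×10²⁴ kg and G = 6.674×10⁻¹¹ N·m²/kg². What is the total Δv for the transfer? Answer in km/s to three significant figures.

μ = GM = 6.674×10⁻¹¹ × 5.972×10²⁴ = 3.986×10¹⁴ m³/s².
r₁ = 7491 km = 7.491×10⁶ m.
r₂ = 16900 km = 1.690×10⁷ m.
Transfer ellipse a_t = (r₁ + r₂)/2 = 1.220×10⁷ m.
At r₁: circular v_c1 = √(μ/r₁) = 7294 m/s; transfer-perigee v_p = √[μ(2/r₁ − 1/a_t)] = 8587 m/s.
Δv₁ = v_p − v_c1 = 1292 m/s.
At r₂: circular v_c2 = √(μ/r₂) = 4856 m/s; transfer-apogee v_a = √[μ(2/r₂ − 1/a_t)] = 3806 m/s.
Δv₂ = v_c2 − v_a = 1050 m/s.
Total Δv = Δv₁ + Δv₂ = 2343 m/s = 2.343 km/s.

Δv_total ≈ 2.34 km/s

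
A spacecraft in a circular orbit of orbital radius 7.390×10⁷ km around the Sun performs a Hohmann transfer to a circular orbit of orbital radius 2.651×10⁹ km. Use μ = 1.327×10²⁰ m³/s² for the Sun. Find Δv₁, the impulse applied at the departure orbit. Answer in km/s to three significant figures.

Δv ≈ 16.7 km/s

r₁ = 7.390×10⁷ km = 7.390×10¹⁰ m.
r₂ = 2.651×10⁹ km = 2.651×10¹² m.
Transfer ellipse a_t = (r₁ + r₂)/2 = 1.362×10¹² m.
At r₁: circular v_c1 = √(μ/r₁) = 42380 m/s; transfer-perihelion v_p = √[μ(2/r₁ − 1/a_t)] = 59110 m/s.
Δv₁ = v_p − v_c1 = 16730 m/s.
= 16.73 km/s.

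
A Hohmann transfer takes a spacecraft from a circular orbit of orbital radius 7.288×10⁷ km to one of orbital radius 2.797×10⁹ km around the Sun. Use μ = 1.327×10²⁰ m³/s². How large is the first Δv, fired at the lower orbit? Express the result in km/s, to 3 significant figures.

Δv ≈ 16.9 km/s

r₁ = 7.288×10⁷ km = 7.288×10¹⁰ m.
r₂ = 2.797×10⁹ km = 2.797×10¹² m.
Transfer ellipse a_t = (r₁ + r₂)/2 = 1.435×10¹² m.
At r₁: circular v_c1 = √(μ/r₁) = 42670 m/s; transfer-perihelion v_p = √[μ(2/r₁ − 1/a_t)] = 59570 m/s.
Δv₁ = v_p − v_c1 = 16900 m/s.
= 16.90 km/s.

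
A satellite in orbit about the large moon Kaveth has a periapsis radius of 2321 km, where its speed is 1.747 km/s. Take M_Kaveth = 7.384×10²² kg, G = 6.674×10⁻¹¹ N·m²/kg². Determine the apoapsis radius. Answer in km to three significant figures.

μ = GM = 6.674×10⁻¹¹ × 7.384×10²² = 4.928×10¹² m³/s².
r_p = 2.321×10⁶ m.
Specific energy ε = v²/2 − μ/r = -5.973×10⁵ J/kg, so a = −μ/(2ε) = 4.126×10⁶ m.
The apsides satisfy r_p + r_a = 2a, so the apoapsis radius is 2a − r_p = 5.930×10⁶ m = 5930.2 km.

apoapsis radius ≈ 5930 km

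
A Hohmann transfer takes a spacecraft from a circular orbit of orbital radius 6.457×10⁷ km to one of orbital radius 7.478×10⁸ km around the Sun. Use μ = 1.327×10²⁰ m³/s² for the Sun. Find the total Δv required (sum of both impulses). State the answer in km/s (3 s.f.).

r₁ = 6.457×10⁷ km = 6.457×10¹⁰ m.
r₂ = 7.478×10⁸ km = 7.478×10¹¹ m.
Transfer ellipse a_t = (r₁ + r₂)/2 = 4.062×10¹¹ m.
At r₁: circular v_c1 = √(μ/r₁) = 45330 m/s; transfer-perihelion v_p = √[μ(2/r₁ − 1/a_t)] = 61510 m/s.
Δv₁ = v_p − v_c1 = 16180 m/s.
At r₂: circular v_c2 = √(μ/r₂) = 13320 m/s; transfer-aphelion v_a = √[μ(2/r₂ − 1/a_t)] = 5311 m/s.
Δv₂ = v_c2 − v_a = 8010 m/s.
Total Δv = Δv₁ + Δv₂ = 24190 m/s = 24.19 km/s.

Δv_total ≈ 24.2 km/s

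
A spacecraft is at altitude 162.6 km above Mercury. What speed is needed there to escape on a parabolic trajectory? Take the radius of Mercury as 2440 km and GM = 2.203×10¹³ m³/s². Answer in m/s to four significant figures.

v_esc ≈ 4115 m/s

r = 2440 + 162.6 = 2602.6 km = 2.6026×10⁶ m.
Escape speed v_esc = √(2μ/r) = √(2 × 2.203×10¹³ / 2.603×10⁶) = √(1.693×10⁷) = 4115 m/s.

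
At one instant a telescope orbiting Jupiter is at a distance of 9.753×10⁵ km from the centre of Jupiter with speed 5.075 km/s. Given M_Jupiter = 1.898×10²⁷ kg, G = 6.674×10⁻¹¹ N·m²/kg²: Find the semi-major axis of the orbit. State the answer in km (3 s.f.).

μ = GM = 6.674×10⁻¹¹ × 1.898×10²⁷ = 1.267×10¹⁷ m³/s².
r = 9.753×10⁸ m.
Vis-viva rearranged: 1/a = 2/r − v²/μ = 2.051×10⁻⁹ − 2.033×10⁻¹⁰ = 1.847×10⁻⁹ m⁻¹.
a = 5.413×10⁸ m = 5.4132×10⁵ km.

a ≈ 5.41×10⁵ km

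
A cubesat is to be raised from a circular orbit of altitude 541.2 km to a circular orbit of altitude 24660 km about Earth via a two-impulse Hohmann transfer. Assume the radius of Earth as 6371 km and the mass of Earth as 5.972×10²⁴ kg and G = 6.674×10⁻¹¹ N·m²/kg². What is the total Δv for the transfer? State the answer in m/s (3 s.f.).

μ = GM = 6.674×10⁻¹¹ × 5.972×10²⁴ = 3.986×10¹⁴ m³/s².
r₁ = 6371 + 541.2 = 6912.2 km = 6.9122×10⁶ m.
r₂ = 6371 + 24660 = 31031 km = 3.1031×10⁷ m.
Transfer ellipse a_t = (r₁ + r₂)/2 = 1.897×10⁷ m.
At r₁: circular v_c1 = √(μ/r₁) = 7594 m/s; transfer-perigee v_p = √[μ(2/r₁ − 1/a_t)] = 9712 m/s.
Δv₁ = v_p − v_c1 = 2118 m/s.
At r₂: circular v_c2 = √(μ/r₂) = 3584 m/s; transfer-apogee v_a = √[μ(2/r₂ − 1/a_t)] = 2163 m/s.
Δv₂ = v_c2 − v_a = 1421 m/s.
Total Δv = Δv₁ + Δv₂ = 3539 m/s.

Δv_total ≈ 3540 m/s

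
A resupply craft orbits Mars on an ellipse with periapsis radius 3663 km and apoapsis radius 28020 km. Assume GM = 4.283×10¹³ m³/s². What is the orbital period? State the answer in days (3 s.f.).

Semi-major axis a = (r_p + r_a)/2 = (3663.0 + 28020)/2 = 15842 km = 1.584×10⁷ m.
By Kepler's third law T = 2π√(a³/μ) = 2π × 9.634×10³ = 6.053×10⁴ s.
= 0.7006 days.

T ≈ 0.701 days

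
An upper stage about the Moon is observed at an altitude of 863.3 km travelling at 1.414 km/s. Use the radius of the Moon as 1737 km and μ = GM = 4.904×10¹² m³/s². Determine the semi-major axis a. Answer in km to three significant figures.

a ≈ 2770 km

r = 1737 + 863.3 = 2600.3 km = 2.600×10⁶ m.
Specific orbital energy ε = v²/2 − μ/r = (1414)²/2 − 4.904×10¹²/2.600×10⁶ = -8.862×10⁵ J/kg.
Since ε = −μ/(2a), a = −μ/(2ε) = 2.767×10⁶ m = 2766.8 km.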